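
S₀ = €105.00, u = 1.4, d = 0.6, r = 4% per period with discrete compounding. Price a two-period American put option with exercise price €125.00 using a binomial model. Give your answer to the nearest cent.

Risk-neutral probability p = (1 + 0.04 − 0.6)/(1.4 − 0.6) = 0.4400/0.8000 = 0.5500
Terminal stock prices: S_uu = 205.8, S_ud = 88.2, S_dd = 37.8
Terminal payoffs (K − S): max(-80.8, 0) = 0, max(36.8, 0) = 36.8, max(87.2, 0) = 87.2
Node u (S = 147): continuation = 1/1.04·[0.5500·0.0000 + 0.4500·36.8000] = 15.9231; exercise value = 0.0000 ≤ continuation, so V_u = 15.9231
Node d (S = 63): continuation = 1/1.04·[0.5500·36.8000 + 0.4500·87.2000] = 57.1923; exercise value = 62.0000 > continuation, so V_d = 62.0000 (exercise)
Node 0 (S = 105): continuation = 1/1.04·[0.5500·15.9231 + 0.4500·62.0000] = 35.2478; exercise value = 20.0000 ≤ continuation, so V_0 = 35.2478

€35.25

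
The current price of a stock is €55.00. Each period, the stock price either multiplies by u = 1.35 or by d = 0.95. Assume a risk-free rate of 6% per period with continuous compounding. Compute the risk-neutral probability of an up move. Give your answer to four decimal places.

Risk-neutral probability p = (e^0.06 − 0.95)/(1.35 − 0.95) = 0.1118/0.4000 = 0.2796

p = 0.2796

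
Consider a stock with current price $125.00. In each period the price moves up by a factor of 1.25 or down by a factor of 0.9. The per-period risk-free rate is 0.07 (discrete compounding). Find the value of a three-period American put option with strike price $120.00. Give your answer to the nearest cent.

$4.33

Risk-neutral probability p = (1 + 0.07 − 0.9)/(1.25 − 0.9) = 0.1700/0.3500 = 0.4857
Terminal stock prices: S_uuu = 244.1, S_uud = 175.8, S_udd = 126.6, S_ddd = 91.13
Terminal payoffs (K − S): max(-124.1, 0) = 0, max(-55.78, 0) = 0, max(-6.563, 0) = 0, max(28.87, 0) = 28.87
Node uu (S = 195.3): continuation = 1/1.07·[0.4857·0.0000 + 0.5143·0.0000] = 0.0000; exercise value = 0.0000 ≤ continuation, so V_uu = 0.0000
Node ud (S = 140.6): continuation = 1/1.07·[0.4857·0.0000 + 0.5143·0.0000] = 0.0000; exercise value = 0.0000 ≤ continuation, so V_ud = 0.0000
Node dd (S = 101.2): continuation = 1/1.07·[0.4857·0.0000 + 0.5143·28.8750] = 13.8785; exercise value = 18.7500 > continuation, so V_dd = 18.7500 (exercise)
Node u (S = 156.2): continuation = 1/1.07·[0.4857·0.0000 + 0.5143·0.0000] = 0.0000; exercise value = 0.0000 ≤ continuation, so V_u = 0.0000
Node d (S = 112.5): continuation = 1/1.07·[0.4857·0.0000 + 0.5143·18.7500] = 9.0120; exercise value = 7.5000 ≤ continuation, so V_d = 9.0120
Node 0 (S = 125): continuation = 1/1.07·[0.4857·0.0000 + 0.5143·9.0120] = 4.3315; exercise value = 0.0000 ≤ continuation, so V_0 = 4.3315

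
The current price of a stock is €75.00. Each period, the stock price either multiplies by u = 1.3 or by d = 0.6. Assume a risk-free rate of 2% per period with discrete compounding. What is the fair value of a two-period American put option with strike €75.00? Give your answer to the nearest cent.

Risk-neutral probability p = (1 + 0.02 − 0.6)/(1.3 − 0.6) = 0.4200/0.7000 = 0.6000
Terminal stock prices: S_uu = 126.8, S_ud = 58.5, S_dd = 27
Terminal payoffs (K − S): max(-51.75, 0) = 0, max(16.5, 0) = 16.5, max(48, 0) = 48
Node u (S = 97.5): continuation = 1/1.02·[0.6000·0.0000 + 0.4000·16.5000] = 6.4706; exercise value = 0.0000 ≤ continuation, so V_u = 6.4706
Node d (S = 45): continuation = 1/1.02·[0.6000·16.5000 + 0.4000·48.0000] = 28.5294; exercise value = 30.0000 > continuation, so V_d = 30.0000 (exercise)
Node 0 (S = 75): continuation = 1/1.02·[0.6000·6.4706 + 0.4000·30.0000] = 15.5709; exercise value = 0.0000 ≤ continuation, so V_0 = 15.5709

€15.57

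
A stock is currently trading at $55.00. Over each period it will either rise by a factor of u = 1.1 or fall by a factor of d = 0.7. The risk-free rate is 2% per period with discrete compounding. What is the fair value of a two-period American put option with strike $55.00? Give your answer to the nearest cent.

$5.18

Risk-neutral probability p = (1 + 0.02 − 0.7)/(1.1 − 0.7) = 0.3200/0.4000 = 0.8000
Terminal stock prices: S_uu = 66.55, S_ud = 42.35, S_dd = 26.95
Terminal payoffs (K − S): max(-11.55, 0) = 0, max(12.65, 0) = 12.65, max(28.05, 0) = 28.05
Node u (S = 60.5): continuation = 1/1.02·[0.8000·0.0000 + 0.2000·12.6500] = 2.4804; exercise value = 0.0000 ≤ continuation, so V_u = 2.4804
Node d (S = 38.5): continuation = 1/1.02·[0.8000·12.6500 + 0.2000·28.0500] = 15.4216; exercise value = 16.5000 > continuation, so V_d = 16.5000 (exercise)
Node 0 (S = 55): continuation = 1/1.02·[0.8000·2.4804 + 0.2000·16.5000] = 5.1807; exercise value = 0.0000 ≤ continuation, so V_0 = 5.1807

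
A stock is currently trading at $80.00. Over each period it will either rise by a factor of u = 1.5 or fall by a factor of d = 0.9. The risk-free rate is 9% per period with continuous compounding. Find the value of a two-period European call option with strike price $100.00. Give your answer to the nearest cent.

$9.92

Risk-neutral probability p = (e^0.09 − 0.9)/(1.5 − 0.9) = 0.1942/0.6000 = 0.3236
Terminal stock prices: S_uu = 180, S_ud = 108, S_dd = 64.8
Terminal payoffs (S − K): max(80, 0) = 80, max(8, 0) = 8, max(-35.2, 0) = 0
Node u (S = 120): V_u = e^(−0.09)·[0.3236·80.0000 + 0.6764·8.0000] = 28.6069
Node d (S = 72): V_d = e^(−0.09)·[0.3236·8.0000 + 0.6764·0.0000] = 2.3662
Node 0 (S = 80): V_0 = e^(−0.09)·[0.3236·28.6069 + 0.6764·2.3662] = 9.9237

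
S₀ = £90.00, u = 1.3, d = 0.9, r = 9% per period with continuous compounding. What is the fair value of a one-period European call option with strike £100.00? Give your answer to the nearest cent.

£7.54

Risk-neutral probability p = (e^0.09 − 0.9)/(1.3 − 0.9) = 0.1942/0.4000 = 0.4854
Terminal stock prices: S_u = 117, S_d = 81
Terminal payoffs (S − K): max(17, 0) = 17, max(-19, 0) = 0
Node 0 (S = 90): V_0 = e^(−0.09)·[0.4854·17.0000 + 0.5146·0.0000] = 7.5421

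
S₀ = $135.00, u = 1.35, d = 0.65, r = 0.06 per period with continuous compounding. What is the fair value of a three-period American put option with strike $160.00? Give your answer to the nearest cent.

Risk-neutral probability p = (e^0.06 − 0.65)/(1.35 − 0.65) = 0.4118/0.7000 = 0.5883
Terminal stock prices: S_uuu = 332.2, S_uud = 159.9, S_udd = 77, S_ddd = 37.07
Terminal payoffs (K − S): max(-172.2, 0) = 0, max(0.07562, 0) = 0.07562, max(83, 0) = 83, max(122.9, 0) = 122.9
Node uu (S = 246): continuation = e^(−0.06)·[0.5883·0.0000 + 0.4117·0.0756] = 0.0293; exercise value = 0.0000 ≤ continuation, so V_uu = 0.0293
Node ud (S = 118.5): continuation = e^(−0.06)·[0.5883·0.0756 + 0.4117·82.9994] = 32.2198; exercise value = 41.5375 > continuation, so V_ud = 41.5375 (exercise)
Node dd (S = 57.04): continuation = e^(−0.06)·[0.5883·82.9994 + 0.4117·122.9256] = 93.6448; exercise value = 102.9625 > continuation, so V_dd = 102.9625 (exercise)
Node u (S = 182.2): continuation = e^(−0.06)·[0.5883·0.0293 + 0.4117·41.5375] = 16.1199; exercise value = 0.0000 ≤ continuation, so V_u = 16.1199
Node d (S = 87.75): continuation = e^(−0.06)·[0.5883·41.5375 + 0.4117·102.9625] = 62.9323; exercise value = 72.2500 > continuation, so V_d = 72.2500 (exercise)
Node 0 (S = 135): continuation = e^(−0.06)·[0.5883·16.1199 + 0.4117·72.2500] = 36.9421; exercise value = 25.0000 ≤ continuation, so V_0 = 36.9421

$36.94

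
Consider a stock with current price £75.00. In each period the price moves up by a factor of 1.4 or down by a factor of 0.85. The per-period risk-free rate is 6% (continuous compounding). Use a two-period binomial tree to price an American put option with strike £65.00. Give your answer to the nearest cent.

Risk-neutral probability p = (e^0.06 − 0.85)/(1.4 − 0.85) = 0.2118/0.5500 = 0.3852
Terminal stock prices: S_uu = 147, S_ud = 89.25, S_dd = 54.19
Terminal payoffs (K − S): max(-82, 0) = 0, max(-24.25, 0) = 0, max(10.81, 0) = 10.81
Node u (S = 105): continuation = e^(−0.06)·[0.3852·0.0000 + 0.6148·0.0000] = 0.0000; exercise value = 0.0000 ≤ continuation, so V_u = 0.0000
Node d (S = 63.75): continuation = e^(−0.06)·[0.3852·0.0000 + 0.6148·10.8125] = 6.2608; exercise value = 1.2500 ≤ continuation, so V_d = 6.2608
Node 0 (S = 75): continuation = e^(−0.06)·[0.3852·0.0000 + 0.6148·6.2608] = 3.6253; exercise value = 0.0000 ≤ continuation, so V_0 = 3.6253

£3.63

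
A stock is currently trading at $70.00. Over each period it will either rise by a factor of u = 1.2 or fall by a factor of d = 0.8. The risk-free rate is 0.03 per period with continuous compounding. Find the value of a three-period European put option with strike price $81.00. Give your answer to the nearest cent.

$11.01

Risk-neutral probability p = (e^0.03 − 0.8)/(1.2 − 0.8) = 0.2305/0.4000 = 0.5761
Terminal stock prices: S_uuu = 121, S_uud = 80.64, S_udd = 53.76, S_ddd = 35.84
Terminal payoffs (K − S): max(-39.96, 0) = 0, max(0.36, 0) = 0.36, max(27.24, 0) = 27.24, max(45.16, 0) = 45.16
Node uu (S = 100.8): V_uu = e^(−0.03)·[0.5761·0.0000 + 0.4239·0.3600] = 0.1481
Node ud (S = 67.2): V_ud = e^(−0.03)·[0.5761·0.3600 + 0.4239·27.2400] = 11.4061
Node dd (S = 44.8): V_dd = e^(−0.03)·[0.5761·27.2400 + 0.4239·45.1600] = 33.8061
Node u (S = 84): V_u = e^(−0.03)·[0.5761·0.1481 + 0.4239·11.4061] = 4.7745
Node d (S = 56): V_d = e^(−0.03)·[0.5761·11.4061 + 0.4239·33.8061] = 20.2829
Node 0 (S = 70): V_0 = e^(−0.03)·[0.5761·4.7745 + 0.4239·20.2829] = 11.0126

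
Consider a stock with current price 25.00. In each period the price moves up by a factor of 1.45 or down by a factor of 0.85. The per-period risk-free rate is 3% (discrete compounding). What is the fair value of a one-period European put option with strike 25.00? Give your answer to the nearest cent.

2.55

Risk-neutral probability p = (1 + 0.03 − 0.85)/(1.45 − 0.85) = 0.1800/0.6000 = 0.3000
Terminal stock prices: S_u = 36.25, S_d = 21.25
Terminal payoffs (K − S): max(-11.25, 0) = 0, max(3.75, 0) = 3.75
Node 0 (S = 25): V_0 = 1/1.03·[0.3000·0.0000 + 0.7000·3.7500] = 2.5485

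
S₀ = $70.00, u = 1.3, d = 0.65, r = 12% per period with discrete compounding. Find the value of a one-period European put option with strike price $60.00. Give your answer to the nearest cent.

$3.59

Risk-neutral probability p = (1 + 0.12 − 0.65)/(1.3 − 0.65) = 0.4700/0.6500 = 0.7231
Terminal stock prices: S_u = 91, S_d = 45.5
Terminal payoffs (K − S): max(-31, 0) = 0, max(14.5, 0) = 14.5
Node 0 (S = 70): V_0 = 1/1.12·[0.7231·0.0000 + 0.2769·14.5000] = 3.5852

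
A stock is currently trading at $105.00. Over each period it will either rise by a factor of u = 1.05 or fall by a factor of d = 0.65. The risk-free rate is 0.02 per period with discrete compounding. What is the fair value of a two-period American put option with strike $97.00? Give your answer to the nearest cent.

Risk-neutral probability p = (1 + 0.02 − 0.65)/(1.05 − 0.65) = 0.3700/0.4000 = 0.9250
Terminal stock prices: S_uu = 115.8, S_ud = 71.66, S_dd = 44.36
Terminal payoffs (K − S): max(-18.76, 0) = 0, max(25.34, 0) = 25.34, max(52.64, 0) = 52.64
Node u (S = 110.2): continuation = 1/1.02·[0.9250·0.0000 + 0.0750·25.3375] = 1.8631; exercise value = 0.0000 ≤ continuation, so V_u = 1.8631
Node d (S = 68.25): continuation = 1/1.02·[0.9250·25.3375 + 0.0750·52.6375] = 26.8480; exercise value = 28.7500 > continuation, so V_d = 28.7500 (exercise)
Node 0 (S = 105): continuation = 1/1.02·[0.9250·1.8631 + 0.0750·28.7500] = 3.8035; exercise value = 0.0000 ≤ continuation, so V_0 = 3.8035

$3.80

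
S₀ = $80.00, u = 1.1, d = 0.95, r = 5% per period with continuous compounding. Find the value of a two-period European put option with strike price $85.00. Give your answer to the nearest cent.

$1.78

Risk-neutral probability p = (e^0.05 − 0.95)/(1.1 − 0.95) = 0.1013/0.1500 = 0.6751
Terminal stock prices: S_uu = 96.8, S_ud = 83.6, S_dd = 72.2
Terminal payoffs (K − S): max(-11.8, 0) = 0, max(1.4, 0) = 1.4, max(12.8, 0) = 12.8
Node u (S = 88): V_u = e^(−0.05)·[0.6751·0.0000 + 0.3249·1.4000] = 0.4326
Node d (S = 76): V_d = e^(−0.05)·[0.6751·1.4000 + 0.3249·12.8000] = 4.8545
Node 0 (S = 80): V_0 = e^(−0.05)·[0.6751·0.4326 + 0.3249·4.8545] = 1.7780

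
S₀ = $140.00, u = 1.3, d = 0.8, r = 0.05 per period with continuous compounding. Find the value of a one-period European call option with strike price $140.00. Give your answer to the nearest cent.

Risk-neutral probability p = (e^0.05 − 0.8)/(1.3 − 0.8) = 0.2513/0.5000 = 0.5025
Terminal stock prices: S_u = 182, S_d = 112
Terminal payoffs (S − K): max(42, 0) = 42, max(-28, 0) = 0
Node 0 (S = 140): V_0 = e^(−0.05)·[0.5025·42.0000 + 0.4975·0.0000] = 20.0774

$20.08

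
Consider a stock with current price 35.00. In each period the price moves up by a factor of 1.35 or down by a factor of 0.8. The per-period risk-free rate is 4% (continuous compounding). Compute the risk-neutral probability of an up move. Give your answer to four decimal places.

Risk-neutral probability p = (e^0.04 − 0.8)/(1.35 − 0.8) = 0.2408/0.5500 = 0.4378

p = 0.4378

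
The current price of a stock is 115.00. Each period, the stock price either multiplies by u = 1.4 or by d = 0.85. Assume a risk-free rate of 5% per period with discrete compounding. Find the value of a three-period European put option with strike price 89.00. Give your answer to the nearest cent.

Risk-neutral probability p = (1 + 0.05 − 0.85)/(1.4 − 0.85) = 0.2000/0.5500 = 0.3636
Terminal stock prices: S_uuu = 315.6, S_uud = 191.6, S_udd = 116.3, S_ddd = 70.62
Terminal payoffs (K − S): max(-226.6, 0) = 0, max(-102.6, 0) = 0, max(-27.32, 0) = 0, max(18.38, 0) = 18.38
Node uu (S = 225.4): V_uu = 1/1.05·[0.3636·0.0000 + 0.6364·0.0000] = 0.0000
Node ud (S = 136.8): V_ud = 1/1.05·[0.3636·0.0000 + 0.6364·0.0000] = 0.0000
Node dd (S = 83.09): V_dd = 1/1.05·[0.3636·0.0000 + 0.6364·18.3756] = 11.1367
Node u (S = 161): V_u = 1/1.05·[0.3636·0.0000 + 0.6364·0.0000] = 0.0000
Node d (S = 97.75): V_d = 1/1.05·[0.3636·0.0000 + 0.6364·11.1367] = 6.7495
Node 0 (S = 115): V_0 = 1/1.05·[0.3636·0.0000 + 0.6364·6.7495] = 4.0906

4.09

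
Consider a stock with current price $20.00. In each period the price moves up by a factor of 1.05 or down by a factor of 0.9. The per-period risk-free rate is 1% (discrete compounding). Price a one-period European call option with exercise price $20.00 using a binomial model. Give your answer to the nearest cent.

Risk-neutral probability p = (1 + 0.01 − 0.9)/(1.05 − 0.9) = 0.1100/0.1500 = 0.7333
Terminal stock prices: S_u = 21, S_d = 18
Terminal payoffs (S − K): max(1, 0) = 1, max(-2, 0) = 0
Node 0 (S = 20): V_0 = 1/1.01·[0.7333·1.0000 + 0.2667·0.0000] = 0.7261

$0.73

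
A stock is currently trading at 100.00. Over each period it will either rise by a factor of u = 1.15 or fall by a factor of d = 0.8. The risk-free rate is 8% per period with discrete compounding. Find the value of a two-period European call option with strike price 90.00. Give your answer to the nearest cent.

Risk-neutral probability p = (1 + 0.08 − 0.8)/(1.15 − 0.8) = 0.2800/0.3500 = 0.8000
Terminal stock prices: S_uu = 132.2, S_ud = 92, S_dd = 64
Terminal payoffs (S − K): max(42.25, 0) = 42.25, max(2, 0) = 2, max(-26, 0) = 0
Node u (S = 115): V_u = 1/1.08·[0.8000·42.2500 + 0.2000·2.0000] = 31.6667
Node d (S = 80): V_d = 1/1.08·[0.8000·2.0000 + 0.2000·0.0000] = 1.4815
Node 0 (S = 100): V_0 = 1/1.08·[0.8000·31.6667 + 0.2000·1.4815] = 23.7311

23.73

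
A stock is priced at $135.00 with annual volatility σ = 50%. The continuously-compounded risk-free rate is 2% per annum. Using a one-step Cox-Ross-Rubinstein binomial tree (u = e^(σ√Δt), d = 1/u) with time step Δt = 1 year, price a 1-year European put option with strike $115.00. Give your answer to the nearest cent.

$19.58

CRR parameters: u = e^(σ√Δt) = e^(0.5·√1) = 1.6487, d = 1/u = 0.6065
Per-period rate: rΔt = 0.02·1 = 0.02, so R = e^0.02 = 1.0202
Risk-neutral probability p = (e^0.02 − 0.6065)/(1.6487 − 0.6065) = 0.4137/1.0422 = 0.3969
Terminal stock prices: S_u = 222.6, S_d = 81.88
Terminal payoffs (K − S): max(-107.6, 0) = 0, max(33.12, 0) = 33.12
Node 0 (S = 135): V_0 = e^(−0.02)·[0.3969·0.0000 + 0.6031·33.1184] = 19.5774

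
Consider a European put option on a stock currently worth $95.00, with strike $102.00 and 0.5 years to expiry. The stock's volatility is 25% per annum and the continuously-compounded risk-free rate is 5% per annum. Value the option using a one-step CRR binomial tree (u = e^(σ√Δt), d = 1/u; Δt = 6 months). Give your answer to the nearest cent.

$10.33

CRR parameters: u = e^(σ√Δt) = e^(0.25·√0.5) = 1.1934, d = 1/u = 0.8380
Per-period rate: rΔt = 0.05·0.5 = 0.025, so R = e^0.025 = 1.0253
Risk-neutral probability p = (e^0.025 − 0.8380)/(1.1934 − 0.8380) = 0.1873/0.3554 = 0.5272
Terminal stock prices: S_u = 113.4, S_d = 79.61
Terminal payoffs (K − S): max(-11.37, 0) = 0, max(22.39, 0) = 22.39
Node 0 (S = 95): V_0 = e^(−0.025)·[0.5272·0.0000 + 0.4728·22.3931] = 10.3271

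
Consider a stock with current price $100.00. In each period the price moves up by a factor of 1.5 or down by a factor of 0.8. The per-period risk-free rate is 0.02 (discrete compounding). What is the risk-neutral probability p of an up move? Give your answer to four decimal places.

p = 0.3143

Risk-neutral probability p = (1 + 0.02 − 0.8)/(1.5 − 0.8) = 0.2200/0.7000 = 0.3143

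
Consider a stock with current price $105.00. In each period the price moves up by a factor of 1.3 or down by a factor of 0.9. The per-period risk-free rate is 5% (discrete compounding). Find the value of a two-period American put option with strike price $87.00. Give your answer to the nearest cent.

$0.69

Risk-neutral probability p = (1 + 0.05 − 0.9)/(1.3 − 0.9) = 0.1500/0.4000 = 0.3750
Terminal stock prices: S_uu = 177.5, S_ud = 122.9, S_dd = 85.05
Terminal payoffs (K − S): max(-90.45, 0) = 0, max(-35.85, 0) = 0, max(1.95, 0) = 1.95
Node u (S = 136.5): continuation = 1/1.05·[0.3750·0.0000 + 0.6250·0.0000] = 0.0000; exercise value = 0.0000 ≤ continuation, so V_u = 0.0000
Node d (S = 94.5): continuation = 1/1.05·[0.3750·0.0000 + 0.6250·1.9500] = 1.1607; exercise value = 0.0000 ≤ continuation, so V_d = 1.1607
Node 0 (S = 105): continuation = 1/1.05·[0.3750·0.0000 + 0.6250·1.1607] = 0.6909; exercise value = 0.0000 ≤ continuation, so V_0 = 0.6909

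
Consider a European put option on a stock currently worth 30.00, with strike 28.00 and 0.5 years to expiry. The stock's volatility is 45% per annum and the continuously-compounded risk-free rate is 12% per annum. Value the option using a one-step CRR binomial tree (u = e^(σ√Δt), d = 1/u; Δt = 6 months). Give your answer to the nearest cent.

2.81

CRR parameters: u = e^(σ√Δt) = e^(0.45·√0.5) = 1.3746, d = 1/u = 0.7275
Per-period rate: rΔt = 0.12·0.5 = 0.06, so R = e^0.06 = 1.0618
Risk-neutral probability p = (e^0.06 − 0.7275)/(1.3746 − 0.7275) = 0.3344/0.6472 = 0.5167
Terminal stock prices: S_u = 41.24, S_d = 21.82
Terminal payoffs (K − S): max(-13.24, 0) = 0, max(6.176, 0) = 6.176
Node 0 (S = 30): V_0 = e^(−0.06)·[0.5167·0.0000 + 0.4833·6.1762] = 2.8114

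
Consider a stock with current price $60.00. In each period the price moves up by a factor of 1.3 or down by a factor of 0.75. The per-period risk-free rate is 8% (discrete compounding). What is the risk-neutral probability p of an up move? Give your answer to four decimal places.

Risk-neutral probability p = (1 + 0.08 − 0.75)/(1.3 − 0.75) = 0.3300/0.5500 = 0.6000

p = 0.6000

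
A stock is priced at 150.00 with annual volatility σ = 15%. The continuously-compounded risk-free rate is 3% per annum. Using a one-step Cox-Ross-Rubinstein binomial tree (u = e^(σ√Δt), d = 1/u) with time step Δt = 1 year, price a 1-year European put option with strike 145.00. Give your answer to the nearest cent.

6.73

CRR parameters: u = e^(σ√Δt) = e^(0.15·√1) = 1.1618, d = 1/u = 0.8607
Per-period rate: rΔt = 0.03·1 = 0.03, so R = e^0.03 = 1.0305
Risk-neutral probability p = (e^0.03 − 0.8607)/(1.1618 − 0.8607) = 0.1697/0.3011 = 0.5637
Terminal stock prices: S_u = 174.3, S_d = 129.1
Terminal payoffs (K − S): max(-29.28, 0) = 0, max(15.89, 0) = 15.89
Node 0 (S = 150): V_0 = e^(−0.03)·[0.5637·0.0000 + 0.4363·15.8938] = 6.7294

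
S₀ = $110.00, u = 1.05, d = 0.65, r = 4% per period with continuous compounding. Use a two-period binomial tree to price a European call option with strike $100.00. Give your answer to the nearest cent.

Risk-neutral probability p = (e^0.04 − 0.65)/(1.05 − 0.65) = 0.3908/0.4000 = 0.9770
Terminal stock prices: S_uu = 121.3, S_ud = 75.08, S_dd = 46.48
Terminal payoffs (S − K): max(21.28, 0) = 21.28, max(-24.92, 0) = 0, max(-53.52, 0) = 0
Node u (S = 115.5): V_u = e^(−0.04)·[0.9770·21.2750 + 0.0230·0.0000] = 19.9712
Node d (S = 71.5): V_d = e^(−0.04)·[0.9770·0.0000 + 0.0230·0.0000] = 0.0000
Node 0 (S = 110): V_0 = e^(−0.04)·[0.9770·19.9712 + 0.0230·0.0000] = 18.7473

$18.75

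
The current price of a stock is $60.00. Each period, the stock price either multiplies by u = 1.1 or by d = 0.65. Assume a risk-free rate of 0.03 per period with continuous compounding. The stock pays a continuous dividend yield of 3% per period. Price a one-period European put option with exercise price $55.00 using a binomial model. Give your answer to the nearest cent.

$3.45

Per-period risk-free factor R = e^0.03 = 1.0305; dividend-adjusted growth = e^(0.03−0.03) = 1.0000.
Risk-neutral probability p = (1.0000 − 0.65)/(1.1 − 0.65) = 0.3500/0.4500 = 0.7778
Terminal stock prices: S_u = 66, S_d = 39
Terminal payoffs (K − S): max(-11, 0) = 0, max(16, 0) = 16
Node 0 (S = 60): V_0 = e^(−0.03)·[0.7778·0.0000 + 0.2222·16.0000] = 3.4505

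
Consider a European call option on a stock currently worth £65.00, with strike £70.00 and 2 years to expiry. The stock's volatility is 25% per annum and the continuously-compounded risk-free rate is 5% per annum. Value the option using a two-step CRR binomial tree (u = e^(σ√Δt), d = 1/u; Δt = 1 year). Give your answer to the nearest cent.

£9.78

CRR parameters: u = e^(σ√Δt) = e^(0.25·√1) = 1.2840, d = 1/u = 0.7788
Per-period rate: rΔt = 0.05·1 = 0.05, so R = e^0.05 = 1.0513
Risk-neutral probability p = (e^0.05 − 0.7788)/(1.2840 − 0.7788) = 0.2725/0.5052 = 0.5393
Terminal stock prices: S_uu = 107.2, S_ud = 65, S_dd = 39.42
Terminal payoffs (S − K): max(37.17, 0) = 37.17, max(-5, 0) = 0, max(-30.58, 0) = 0
Node u (S = 83.46): V_u = e^(−0.05)·[0.5393·37.1669 + 0.4607·0.0000] = 19.0667
Node d (S = 50.62): V_d = e^(−0.05)·[0.5393·0.0000 + 0.4607·0.0000] = 0.0000
Node 0 (S = 65): V_0 = e^(−0.05)·[0.5393·19.0667 + 0.4607·0.0000] = 9.7813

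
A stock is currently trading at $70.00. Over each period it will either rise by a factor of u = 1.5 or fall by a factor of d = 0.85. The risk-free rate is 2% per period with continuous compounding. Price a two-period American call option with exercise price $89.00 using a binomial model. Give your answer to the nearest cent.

$4.61

Risk-neutral probability p = (e^0.02 − 0.85)/(1.5 − 0.85) = 0.1702/0.6500 = 0.2618
Terminal stock prices: S_uu = 157.5, S_ud = 89.25, S_dd = 50.57
Terminal payoffs (S − K): max(68.5, 0) = 68.5, max(0.25, 0) = 0.25, max(-38.43, 0) = 0
Node u (S = 105): continuation = e^(−0.02)·[0.2618·68.5000 + 0.7382·0.2500] = 17.7623; exercise value = 16.0000 ≤ continuation, so V_u = 17.7623
Node d (S = 59.5): continuation = e^(−0.02)·[0.2618·0.2500 + 0.7382·0.0000] = 0.0642; exercise value = 0.0000 ≤ continuation, so V_d = 0.0642
Node 0 (S = 70): continuation = e^(−0.02)·[0.2618·17.7623 + 0.7382·0.0642] = 4.6054; exercise value = 0.0000 ≤ continuation, so V_0 = 4.6054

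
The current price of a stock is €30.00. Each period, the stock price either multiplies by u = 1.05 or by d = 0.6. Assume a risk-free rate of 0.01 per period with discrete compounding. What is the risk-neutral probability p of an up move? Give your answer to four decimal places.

p = 0.9111

Risk-neutral probability p = (1 + 0.01 − 0.6)/(1.05 − 0.6) = 0.4100/0.4500 = 0.9111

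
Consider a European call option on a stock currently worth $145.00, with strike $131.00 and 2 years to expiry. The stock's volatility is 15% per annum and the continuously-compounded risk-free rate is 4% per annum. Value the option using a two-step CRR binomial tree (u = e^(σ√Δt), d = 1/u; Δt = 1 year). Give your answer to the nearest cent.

CRR parameters: u = e^(σ√Δt) = e^(0.15·√1) = 1.1618, d = 1/u = 0.8607
Per-period rate: rΔt = 0.04·1 = 0.04, so R = e^0.04 = 1.0408
Risk-neutral probability p = (e^0.04 − 0.8607)/(1.1618 − 0.8607) = 0.1801/0.3011 = 0.5981
Terminal stock prices: S_uu = 195.7, S_ud = 145, S_dd = 107.4
Terminal payoffs (S − K): max(64.73, 0) = 64.73, max(14, 0) = 14, max(-23.58, 0) = 0
Node u (S = 168.5): V_u = e^(−0.04)·[0.5981·64.7295 + 0.4019·14.0000] = 42.6025
Node d (S = 124.8): V_d = e^(−0.04)·[0.5981·14.0000 + 0.4019·0.0000] = 8.0450
Node 0 (S = 145): V_0 = e^(−0.04)·[0.5981·42.6025 + 0.4019·8.0450] = 27.5879

$27.59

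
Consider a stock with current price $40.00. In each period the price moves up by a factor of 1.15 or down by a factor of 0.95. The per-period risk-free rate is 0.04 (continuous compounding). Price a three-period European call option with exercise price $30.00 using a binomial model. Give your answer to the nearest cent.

Risk-neutral probability p = (e^0.04 − 0.95)/(1.15 − 0.95) = 0.0908/0.2000 = 0.4541
Terminal stock prices: S_uuu = 60.83, S_uud = 50.25, S_udd = 41.52, S_ddd = 34.29
Terminal payoffs (S − K): max(30.83, 0) = 30.83, max(20.25, 0) = 20.25, max(11.52, 0) = 11.52, max(4.295, 0) = 4.295
Node uu (S = 52.9): V_uu = e^(−0.04)·[0.4541·30.8350 + 0.5459·20.2550] = 24.0763
Node ud (S = 43.7): V_ud = e^(−0.04)·[0.4541·20.2550 + 0.5459·11.5150] = 14.8763
Node dd (S = 36.1): V_dd = e^(−0.04)·[0.4541·11.5150 + 0.5459·4.2950] = 7.2763
Node u (S = 46): V_u = e^(−0.04)·[0.4541·24.0763 + 0.5459·14.8763] = 18.3065
Node d (S = 38): V_d = e^(−0.04)·[0.4541·14.8763 + 0.5459·7.2763] = 10.3065
Node 0 (S = 40): V_0 = e^(−0.04)·[0.4541·18.3065 + 0.5459·10.3065] = 13.3924

$13.39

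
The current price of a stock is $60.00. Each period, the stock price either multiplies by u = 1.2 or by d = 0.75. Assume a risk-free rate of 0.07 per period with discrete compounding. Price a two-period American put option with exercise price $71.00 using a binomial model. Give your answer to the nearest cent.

Risk-neutral probability p = (1 + 0.07 − 0.75)/(1.2 − 0.75) = 0.3200/0.4500 = 0.7111
Terminal stock prices: S_uu = 86.4, S_ud = 54, S_dd = 33.75
Terminal payoffs (K − S): max(-15.4, 0) = 0, max(17, 0) = 17, max(37.25, 0) = 37.25
Node u (S = 72): continuation = 1/1.07·[0.7111·0.0000 + 0.2889·17.0000] = 4.5898; exercise value = 0.0000 ≤ continuation, so V_u = 4.5898
Node d (S = 45): continuation = 1/1.07·[0.7111·17.0000 + 0.2889·37.2500] = 21.3551; exercise value = 26.0000 > continuation, so V_d = 26.0000 (exercise)
Node 0 (S = 60): continuation = 1/1.07·[0.7111·4.5898 + 0.2889·26.0000] = 10.0701; exercise value = 11.0000 > continuation, so V_0 = 11.0000 (exercise)

$11.00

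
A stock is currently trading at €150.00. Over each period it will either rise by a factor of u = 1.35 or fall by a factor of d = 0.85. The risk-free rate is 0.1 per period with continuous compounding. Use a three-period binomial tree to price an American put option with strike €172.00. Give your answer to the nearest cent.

€22.05

Risk-neutral probability p = (e^0.1 − 0.85)/(1.35 − 0.85) = 0.2552/0.5000 = 0.5103
Terminal stock prices: S_uuu = 369.1, S_uud = 232.4, S_udd = 146.3, S_ddd = 92.12
Terminal payoffs (K − S): max(-197.1, 0) = 0, max(-60.37, 0) = 0, max(25.69, 0) = 25.69, max(79.88, 0) = 79.88
Node uu (S = 273.4): continuation = e^(−0.1)·[0.5103·0.0000 + 0.4897·0.0000] = 0.0000; exercise value = 0.0000 ≤ continuation, so V_uu = 0.0000
Node ud (S = 172.1): continuation = e^(−0.1)·[0.5103·0.0000 + 0.4897·25.6938] = 11.3839; exercise value = 0.0000 ≤ continuation, so V_ud = 11.3839
Node dd (S = 108.4): continuation = e^(−0.1)·[0.5103·25.6938 + 0.4897·79.8813] = 47.2570; exercise value = 63.6250 > continuation, so V_dd = 63.6250 (exercise)
Node u (S = 202.5): continuation = e^(−0.1)·[0.5103·0.0000 + 0.4897·11.3839] = 5.0438; exercise value = 0.0000 ≤ continuation, so V_u = 5.0438
Node d (S = 127.5): continuation = e^(−0.1)·[0.5103·11.3839 + 0.4897·63.6250] = 33.4466; exercise value = 44.5000 > continuation, so V_d = 44.5000 (exercise)
Node 0 (S = 150): continuation = e^(−0.1)·[0.5103·5.0438 + 0.4897·44.5000] = 22.0453; exercise value = 22.0000 ≤ continuation, so V_0 = 22.0453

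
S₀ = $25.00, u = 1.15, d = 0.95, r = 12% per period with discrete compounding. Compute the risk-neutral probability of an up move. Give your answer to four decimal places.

Risk-neutral probability p = (1 + 0.12 − 0.95)/(1.15 − 0.95) = 0.1700/0.2000 = 0.8500

p = 0.8500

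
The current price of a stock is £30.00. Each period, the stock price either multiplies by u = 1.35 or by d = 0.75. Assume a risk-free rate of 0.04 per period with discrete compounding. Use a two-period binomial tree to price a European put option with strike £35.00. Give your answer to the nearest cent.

£6.61

Risk-neutral probability p = (1 + 0.04 − 0.75)/(1.35 − 0.75) = 0.2900/0.6000 = 0.4833
Terminal stock prices: S_uu = 54.68, S_ud = 30.38, S_dd = 16.88
Terminal payoffs (K − S): max(-19.68, 0) = 0, max(4.625, 0) = 4.625, max(18.12, 0) = 18.12
Node u (S = 40.5): V_u = 1/1.04·[0.4833·0.0000 + 0.5167·4.6250] = 2.2977
Node d (S = 22.5): V_d = 1/1.04·[0.4833·4.6250 + 0.5167·18.1250] = 11.1538
Node 0 (S = 30): V_0 = 1/1.04·[0.4833·2.2977 + 0.5167·11.1538] = 6.6090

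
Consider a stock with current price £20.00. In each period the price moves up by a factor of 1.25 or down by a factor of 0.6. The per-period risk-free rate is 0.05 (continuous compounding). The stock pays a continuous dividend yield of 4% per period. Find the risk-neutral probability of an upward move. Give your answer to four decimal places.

Per-period risk-free factor R = e^0.05 = 1.0513; dividend-adjusted growth = e^(0.05−0.04) = 1.0101.
Risk-neutral probability p = (1.0101 − 0.6)/(1.25 − 0.6) = 0.4101/0.6500 = 0.6308

p = 0.6308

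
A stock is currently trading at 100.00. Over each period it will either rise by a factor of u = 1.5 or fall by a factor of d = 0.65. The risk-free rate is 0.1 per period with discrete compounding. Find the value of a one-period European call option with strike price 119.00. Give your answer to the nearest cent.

Risk-neutral probability p = (1 + 0.1 − 0.65)/(1.5 − 0.65) = 0.4500/0.8500 = 0.5294
Terminal stock prices: S_u = 150, S_d = 65
Terminal payoffs (S − K): max(31, 0) = 31, max(-54, 0) = 0
Node 0 (S = 100): V_0 = 1/1.1·[0.5294·31.0000 + 0.4706·0.0000] = 14.9198

14.92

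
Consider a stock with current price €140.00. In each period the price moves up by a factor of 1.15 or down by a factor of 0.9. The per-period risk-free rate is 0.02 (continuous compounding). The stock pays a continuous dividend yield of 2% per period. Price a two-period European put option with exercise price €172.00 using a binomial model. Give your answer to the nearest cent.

Per-period risk-free factor R = e^0.02 = 1.0202; dividend-adjusted growth = e^(0.02−0.02) = 1.0000.
Risk-neutral probability p = (1.0000 − 0.9)/(1.15 − 0.9) = 0.1000/0.2500 = 0.4000
Terminal stock prices: S_uu = 185.1, S_ud = 144.9, S_dd = 113.4
Terminal payoffs (K − S): max(-13.15, 0) = 0, max(27.1, 0) = 27.1, max(58.6, 0) = 58.6
Node u (S = 161): V_u = e^(−0.02)·[0.4000·0.0000 + 0.6000·27.1000] = 15.9380
Node d (S = 126): V_d = e^(−0.02)·[0.4000·27.1000 + 0.6000·58.6000] = 45.0891
Node 0 (S = 140): V_0 = e^(−0.02)·[0.4000·15.9380 + 0.6000·45.0891] = 32.7668

€32.77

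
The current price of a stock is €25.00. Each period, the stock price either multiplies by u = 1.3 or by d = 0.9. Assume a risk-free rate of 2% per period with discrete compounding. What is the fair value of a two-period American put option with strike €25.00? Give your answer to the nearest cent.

€2.24

Risk-neutral probability p = (1 + 0.02 − 0.9)/(1.3 − 0.9) = 0.1200/0.4000 = 0.3000
Terminal stock prices: S_uu = 42.25, S_ud = 29.25, S_dd = 20.25
Terminal payoffs (K − S): max(-17.25, 0) = 0, max(-4.25, 0) = 0, max(4.75, 0) = 4.75
Node u (S = 32.5): continuation = 1/1.02·[0.3000·0.0000 + 0.7000·0.0000] = 0.0000; exercise value = 0.0000 ≤ continuation, so V_u = 0.0000
Node d (S = 22.5): continuation = 1/1.02·[0.3000·0.0000 + 0.7000·4.7500] = 3.2598; exercise value = 2.5000 ≤ continuation, so V_d = 3.2598
Node 0 (S = 25): continuation = 1/1.02·[0.3000·0.0000 + 0.7000·3.2598] = 2.2371; exercise value = 0.0000 ≤ continuation, so V_0 = 2.2371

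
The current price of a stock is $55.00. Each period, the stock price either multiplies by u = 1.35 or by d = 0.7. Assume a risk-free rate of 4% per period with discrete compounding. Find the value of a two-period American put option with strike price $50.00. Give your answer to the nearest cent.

$5.27

Risk-neutral probability p = (1 + 0.04 − 0.7)/(1.35 − 0.7) = 0.3400/0.6500 = 0.5231
Terminal stock prices: S_uu = 100.2, S_ud = 51.97, S_dd = 26.95
Terminal payoffs (K − S): max(-50.24, 0) = 0, max(-1.975, 0) = 0, max(23.05, 0) = 23.05
Node u (S = 74.25): continuation = 1/1.04·[0.5231·0.0000 + 0.4769·0.0000] = 0.0000; exercise value = 0.0000 ≤ continuation, so V_u = 0.0000
Node d (S = 38.5): continuation = 1/1.04·[0.5231·0.0000 + 0.4769·23.0500] = 10.5703; exercise value = 11.5000 > continuation, so V_d = 11.5000 (exercise)
Node 0 (S = 55): continuation = 1/1.04·[0.5231·0.0000 + 0.4769·11.5000] = 5.2737; exercise value = 0.0000 ≤ continuation, so V_0 = 5.2737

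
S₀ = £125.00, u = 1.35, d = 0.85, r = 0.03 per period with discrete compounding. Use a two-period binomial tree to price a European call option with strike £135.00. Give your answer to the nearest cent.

Risk-neutral probability p = (1 + 0.03 − 0.85)/(1.35 − 0.85) = 0.1800/0.5000 = 0.3600
Terminal stock prices: S_uu = 227.8, S_ud = 143.4, S_dd = 90.31
Terminal payoffs (S − K): max(92.81, 0) = 92.81, max(8.438, 0) = 8.438, max(-44.69, 0) = 0
Node u (S = 168.8): V_u = 1/1.03·[0.3600·92.8125 + 0.6400·8.4375] = 37.6820
Node d (S = 106.2): V_d = 1/1.03·[0.3600·8.4375 + 0.6400·0.0000] = 2.9490
Node 0 (S = 125): V_0 = 1/1.03·[0.3600·37.6820 + 0.6400·2.9490] = 15.0028

£15.00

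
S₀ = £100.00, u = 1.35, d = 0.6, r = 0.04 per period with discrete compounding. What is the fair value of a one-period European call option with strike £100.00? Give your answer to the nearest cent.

Risk-neutral probability p = (1 + 0.04 − 0.6)/(1.35 − 0.6) = 0.4400/0.7500 = 0.5867
Terminal stock prices: S_u = 135, S_d = 60
Terminal payoffs (S − K): max(35, 0) = 35, max(-40, 0) = 0
Node 0 (S = 100): V_0 = 1/1.04·[0.5867·35.0000 + 0.4133·0.0000] = 19.7436

£19.74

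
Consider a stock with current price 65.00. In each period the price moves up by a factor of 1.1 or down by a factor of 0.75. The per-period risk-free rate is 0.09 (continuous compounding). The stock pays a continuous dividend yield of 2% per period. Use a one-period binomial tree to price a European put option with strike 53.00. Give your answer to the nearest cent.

0.31

Per-period risk-free factor R = e^0.09 = 1.0942; dividend-adjusted growth = e^(0.09−0.02) = 1.0725.
Risk-neutral probability p = (1.0725 − 0.75)/(1.1 − 0.75) = 0.3225/0.3500 = 0.9215
Terminal stock prices: S_u = 71.5, S_d = 48.75
Terminal payoffs (K − S): max(-18.5, 0) = 0, max(4.25, 0) = 4.25
Node 0 (S = 65): V_0 = e^(−0.09)·[0.9215·0.0000 + 0.0785·4.2500] = 0.3051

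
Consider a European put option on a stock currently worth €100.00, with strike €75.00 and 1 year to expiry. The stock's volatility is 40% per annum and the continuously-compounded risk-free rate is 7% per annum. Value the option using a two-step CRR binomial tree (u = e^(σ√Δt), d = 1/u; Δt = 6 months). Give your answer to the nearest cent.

CRR parameters: u = e^(σ√Δt) = e^(0.4·√0.5) = 1.3269, d = 1/u = 0.7536
Per-period rate: rΔt = 0.07·0.5 = 0.035, so R = e^0.035 = 1.0356
Risk-neutral probability p = (e^0.035 − 0.7536)/(1.3269 − 0.7536) = 0.2820/0.5733 = 0.4919
Terminal stock prices: S_uu = 176.1, S_ud = 100, S_dd = 56.8
Terminal payoffs (K − S): max(-101.1, 0) = 0, max(-25, 0) = 0, max(18.2, 0) = 18.2
Node u (S = 132.7): V_u = e^(−0.035)·[0.4919·0.0000 + 0.5081·0.0000] = 0.0000
Node d (S = 75.36): V_d = e^(−0.035)·[0.4919·0.0000 + 0.5081·18.2029] = 8.9309
Node 0 (S = 100): V_0 = e^(−0.035)·[0.4919·0.0000 + 0.5081·8.9309] = 4.3818

€4.38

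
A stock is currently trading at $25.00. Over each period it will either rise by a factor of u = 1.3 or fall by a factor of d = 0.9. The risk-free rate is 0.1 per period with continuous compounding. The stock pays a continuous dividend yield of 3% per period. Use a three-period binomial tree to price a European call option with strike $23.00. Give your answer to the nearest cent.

$6.46

Per-period risk-free factor R = e^0.1 = 1.1052; dividend-adjusted growth = e^(0.1−0.03) = 1.0725.
Risk-neutral probability p = (1.0725 − 0.9)/(1.3 − 0.9) = 0.1725/0.4000 = 0.4313
Terminal stock prices: S_uuu = 54.93, S_uud = 38.03, S_udd = 26.33, S_ddd = 18.23
Terminal payoffs (S − K): max(31.93, 0) = 31.93, max(15.03, 0) = 15.03, max(3.325, 0) = 3.325, max(-4.775, 0) = 0
Node uu (S = 42.25): V_uu = e^(−0.1)·[0.4313·31.9250 + 0.5687·15.0250] = 20.1901
Node ud (S = 29.25): V_ud = e^(−0.1)·[0.4313·15.0250 + 0.5687·3.3250] = 7.5743
Node dd (S = 20.25): V_dd = e^(−0.1)·[0.4313·3.3250 + 0.5687·0.0000] = 1.2975
Node u (S = 32.5): V_u = e^(−0.1)·[0.4313·20.1901 + 0.5687·7.5743] = 11.7765
Node d (S = 22.5): V_d = e^(−0.1)·[0.4313·7.5743 + 0.5687·1.2975] = 3.6234
Node 0 (S = 25): V_0 = e^(−0.1)·[0.4313·11.7765 + 0.5687·3.6234] = 6.4602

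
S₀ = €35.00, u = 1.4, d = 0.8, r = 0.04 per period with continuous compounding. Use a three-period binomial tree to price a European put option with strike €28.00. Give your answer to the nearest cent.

Risk-neutral probability p = (e^0.04 − 0.8)/(1.4 − 0.8) = 0.2408/0.6000 = 0.4014
Terminal stock prices: S_uuu = 96.04, S_uud = 54.88, S_udd = 31.36, S_ddd = 17.92
Terminal payoffs (K − S): max(-68.04, 0) = 0, max(-26.88, 0) = 0, max(-3.36, 0) = 0, max(10.08, 0) = 10.08
Node uu (S = 68.6): V_uu = e^(−0.04)·[0.4014·0.0000 + 0.5986·0.0000] = 0.0000
Node ud (S = 39.2): V_ud = e^(−0.04)·[0.4014·0.0000 + 0.5986·0.0000] = 0.0000
Node dd (S = 22.4): V_dd = e^(−0.04)·[0.4014·0.0000 + 0.5986·10.0800] = 5.7978
Node u (S = 49): V_u = e^(−0.04)·[0.4014·0.0000 + 0.5986·0.0000] = 0.0000
Node d (S = 28): V_d = e^(−0.04)·[0.4014·0.0000 + 0.5986·5.7978] = 3.3347
Node 0 (S = 35): V_0 = e^(−0.04)·[0.4014·0.0000 + 0.5986·3.3347] = 1.9181

€1.92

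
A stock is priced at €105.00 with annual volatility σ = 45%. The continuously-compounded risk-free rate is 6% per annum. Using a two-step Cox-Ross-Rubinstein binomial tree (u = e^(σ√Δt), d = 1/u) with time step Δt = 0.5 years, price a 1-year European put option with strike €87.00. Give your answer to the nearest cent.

CRR parameters: u = e^(σ√Δt) = e^(0.45·√0.5) = 1.3746, d = 1/u = 0.7275
Per-period rate: rΔt = 0.06·0.5 = 0.03, so R = e^0.03 = 1.0305
Risk-neutral probability p = (e^0.03 − 0.7275)/(1.3746 − 0.7275) = 0.3030/0.6472 = 0.4682
Terminal stock prices: S_uu = 198.4, S_ud = 105, S_dd = 55.57
Terminal payoffs (K − S): max(-111.4, 0) = 0, max(-18, 0) = 0, max(31.43, 0) = 31.43
Node u (S = 144.3): V_u = e^(−0.03)·[0.4682·0.0000 + 0.5318·0.0000] = 0.0000
Node d (S = 76.38): V_d = e^(−0.03)·[0.4682·0.0000 + 0.5318·31.4344] = 16.2236
Node 0 (S = 105): V_0 = e^(−0.03)·[0.4682·0.0000 + 0.5318·16.2236] = 8.3732

€8.37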